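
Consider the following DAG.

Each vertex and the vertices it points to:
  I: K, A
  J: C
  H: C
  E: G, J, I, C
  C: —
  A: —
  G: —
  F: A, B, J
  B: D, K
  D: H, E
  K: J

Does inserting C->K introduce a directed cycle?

Adding C→K creates a cycle iff K can already reach C.
Path from K: K → J → C.
So K → … → C → K is a cycle.

Yes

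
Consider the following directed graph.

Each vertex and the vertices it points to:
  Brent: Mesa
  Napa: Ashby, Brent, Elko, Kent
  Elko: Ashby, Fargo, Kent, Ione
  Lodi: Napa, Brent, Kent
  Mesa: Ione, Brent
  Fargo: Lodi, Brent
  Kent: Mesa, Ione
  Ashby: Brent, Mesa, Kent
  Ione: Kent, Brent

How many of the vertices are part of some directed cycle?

8

A vertex is on a directed cycle iff it belongs to a strongly connected component of size ≥ 2 (or has a self-loop).
The vertices on cycles are {Elko, Ione, Kent, Lodi, Mesa, Napa, Brent, Fargo} — 8 in total.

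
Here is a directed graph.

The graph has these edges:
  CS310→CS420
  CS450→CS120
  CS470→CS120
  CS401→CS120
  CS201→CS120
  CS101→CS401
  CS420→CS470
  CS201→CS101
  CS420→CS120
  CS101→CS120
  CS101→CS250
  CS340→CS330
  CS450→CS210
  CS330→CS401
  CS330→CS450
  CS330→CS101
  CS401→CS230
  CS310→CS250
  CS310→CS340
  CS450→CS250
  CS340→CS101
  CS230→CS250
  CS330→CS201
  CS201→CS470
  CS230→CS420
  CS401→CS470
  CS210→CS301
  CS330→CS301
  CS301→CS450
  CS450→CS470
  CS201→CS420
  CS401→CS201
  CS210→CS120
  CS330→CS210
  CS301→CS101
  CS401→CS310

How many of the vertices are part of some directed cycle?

9

A vertex is on a directed cycle iff it belongs to a strongly connected component of size ≥ 2 (or has a self-loop).
The vertices on cycles are {CS101, CS201, CS210, CS301, CS310, CS330, CS340, CS401, CS450} — 9 in total.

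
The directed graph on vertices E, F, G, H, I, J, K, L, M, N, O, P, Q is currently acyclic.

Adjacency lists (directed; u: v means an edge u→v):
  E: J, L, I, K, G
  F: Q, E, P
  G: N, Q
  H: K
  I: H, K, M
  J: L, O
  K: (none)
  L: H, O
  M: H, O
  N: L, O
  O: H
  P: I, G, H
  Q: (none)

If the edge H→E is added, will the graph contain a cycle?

Adding H→E creates a cycle iff E can already reach H.
Path from E: E → I → H.
So E → … → H → E is a cycle.

Yes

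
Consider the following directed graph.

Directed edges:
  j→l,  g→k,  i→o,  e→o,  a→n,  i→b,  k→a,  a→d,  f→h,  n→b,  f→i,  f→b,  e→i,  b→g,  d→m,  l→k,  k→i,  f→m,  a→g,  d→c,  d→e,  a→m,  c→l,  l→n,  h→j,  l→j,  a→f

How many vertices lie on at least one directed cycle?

13

A vertex is on a directed cycle iff it belongs to a strongly connected component of size ≥ 2 (or has a self-loop).
The vertices on cycles are {a, b, c, d, e, f, g, h, i, j, k, l, n} — 13 in total.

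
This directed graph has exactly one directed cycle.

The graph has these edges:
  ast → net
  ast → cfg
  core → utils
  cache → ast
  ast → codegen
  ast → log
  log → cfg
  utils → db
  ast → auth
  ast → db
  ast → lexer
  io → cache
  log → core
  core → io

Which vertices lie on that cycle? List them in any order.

io, ast, log, core, cache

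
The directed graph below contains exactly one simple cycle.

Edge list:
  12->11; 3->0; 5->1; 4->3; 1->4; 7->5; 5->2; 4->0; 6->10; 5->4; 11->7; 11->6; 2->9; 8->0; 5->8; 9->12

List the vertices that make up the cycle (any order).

2, 5, 7, 9, 11, 12

DFS with gray/black marking from 12:
12 gray
  11 gray
    6 gray
      10 gray
      10 black
    6 black
    7 gray
      5 gray
        8 gray
          0 gray
          0 black
        8 black
        1 gray
          4 gray
            3 gray
              3→0: 0 black — skip
            3 black
            4→0: 0 black — skip
          4 black
        1 black
        2 gray
          9 gray
            9→12: 12 is gray → back edge
Back edge closes the cycle 12 → 11 → 7 → 5 → 2 → 9 → 12; its vertices are {2, 5, 7, 9, 11, 12}.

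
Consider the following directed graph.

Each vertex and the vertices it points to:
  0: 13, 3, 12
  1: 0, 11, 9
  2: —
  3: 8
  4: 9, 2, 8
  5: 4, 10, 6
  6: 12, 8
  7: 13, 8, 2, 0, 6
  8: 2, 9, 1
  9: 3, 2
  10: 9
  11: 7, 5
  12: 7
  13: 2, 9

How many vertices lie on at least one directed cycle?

13

A vertex is on a directed cycle iff it belongs to a strongly connected component of size ≥ 2 (or has a self-loop).
The vertices on cycles are {0, 1, 3, 4, 5, 6, 7, 8, 9, 10, 11, 12, 13} — 13 in total.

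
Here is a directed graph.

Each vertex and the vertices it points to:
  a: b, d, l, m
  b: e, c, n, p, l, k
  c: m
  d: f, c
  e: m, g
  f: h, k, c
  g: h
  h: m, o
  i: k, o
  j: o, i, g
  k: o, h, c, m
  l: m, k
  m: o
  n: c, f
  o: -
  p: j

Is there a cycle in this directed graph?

No

DFS with white/gray/black marking, starting from p:
p gray
  j gray
    o gray
    o black
    i gray
      k gray
        k→o: o black — skip
        h gray
          m gray
            m→o: o black — skip
          m black
          h→o: o black — skip
        h black
        c gray
          c→m: m black — skip
        c black
        k→m: m black — skip
      k black
      i→o: o black — skip
    i black
    g gray
      g→h: h black — skip
    g black
  j black
p black
a gray
  b gray
    e gray
      e→m: m black — skip
      e→g: g black — skip
    e black
    b→c: c black — skip
    n gray
      n→c: c black — skip
      f gray
        f→h: h black — skip
        f→k: k black — skip
        f→c: c black — skip
      f black
    n black
    b→p: p black — skip
    l gray
      l→m: m black — skip
      l→k: k black — skip
    l black
    b→k: k black — skip
  b black
  d gray
    d→f: f black — skip
    d→c: c black — skip
  d black
  a→l: l black — skip
  a→m: m black — skip
a black
Every edge goes to a white or black vertex — no back edge, so the graph is acyclic.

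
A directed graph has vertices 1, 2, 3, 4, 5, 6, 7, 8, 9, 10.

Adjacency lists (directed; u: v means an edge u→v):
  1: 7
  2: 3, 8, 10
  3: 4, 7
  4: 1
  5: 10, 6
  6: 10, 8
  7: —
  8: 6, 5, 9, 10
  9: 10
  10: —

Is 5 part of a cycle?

Yes

5 is on a cycle iff 5 can reach itself via ≥1 edge.
5 → 6 → 8 → 5 — yes.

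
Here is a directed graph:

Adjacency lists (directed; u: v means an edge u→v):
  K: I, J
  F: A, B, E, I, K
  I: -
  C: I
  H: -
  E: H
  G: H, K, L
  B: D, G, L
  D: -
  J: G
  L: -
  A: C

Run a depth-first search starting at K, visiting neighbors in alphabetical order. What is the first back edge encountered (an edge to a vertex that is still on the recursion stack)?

DFS from K (visiting neighbors in alphabetical order); mark gray on enter, black on exit:
K gray
  I gray
  I black
  J gray
    G gray
      H gray
      H black
      G→K: K is gray → back edge
First back edge: G → K.

G→K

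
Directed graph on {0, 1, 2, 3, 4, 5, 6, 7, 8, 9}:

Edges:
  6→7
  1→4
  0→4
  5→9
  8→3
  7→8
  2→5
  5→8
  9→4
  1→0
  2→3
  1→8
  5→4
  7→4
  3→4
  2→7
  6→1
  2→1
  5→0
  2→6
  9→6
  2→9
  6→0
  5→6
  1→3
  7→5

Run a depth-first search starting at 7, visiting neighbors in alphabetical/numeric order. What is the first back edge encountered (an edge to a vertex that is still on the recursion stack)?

DFS from 7 (visiting neighbors in alphabetical/numeric order); mark gray on enter, black on exit:
7 gray
  4 gray
  4 black
  5 gray
    0 gray
      0→4: 4 black — skip
    0 black
    5→4: 4 black — skip
    6 gray
      6→0: 0 black — skip
      1 gray
        1→0: 0 black — skip
        3 gray
          3→4: 4 black — skip
        3 black
        1→4: 4 black — skip
        8 gray
          8→3: 3 black — skip
        8 black
      1 black
      6→7: 7 is gray → back edge
First back edge: 6 → 7.

6->7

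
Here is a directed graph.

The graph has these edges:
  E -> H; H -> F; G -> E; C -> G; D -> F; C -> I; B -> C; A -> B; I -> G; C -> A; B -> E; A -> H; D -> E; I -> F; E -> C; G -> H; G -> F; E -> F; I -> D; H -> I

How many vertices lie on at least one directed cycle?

8

A vertex is on a directed cycle iff it belongs to a strongly connected component of size ≥ 2 (or has a self-loop).
The vertices on cycles are {A, B, C, D, E, G, H, I} — 8 in total.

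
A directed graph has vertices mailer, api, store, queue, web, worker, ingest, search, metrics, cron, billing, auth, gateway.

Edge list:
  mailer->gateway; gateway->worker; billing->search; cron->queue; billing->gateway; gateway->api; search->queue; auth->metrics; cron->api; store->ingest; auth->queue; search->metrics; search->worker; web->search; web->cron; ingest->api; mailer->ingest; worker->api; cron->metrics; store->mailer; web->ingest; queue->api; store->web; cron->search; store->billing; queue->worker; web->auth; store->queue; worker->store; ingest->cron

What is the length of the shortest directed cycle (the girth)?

3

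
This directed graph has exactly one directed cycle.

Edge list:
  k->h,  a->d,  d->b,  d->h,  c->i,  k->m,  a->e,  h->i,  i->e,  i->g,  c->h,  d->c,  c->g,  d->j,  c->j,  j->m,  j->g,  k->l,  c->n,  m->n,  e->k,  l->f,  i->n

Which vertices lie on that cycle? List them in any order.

e, h, i, k

DFS with gray/black marking from e:
e gray
  k gray
    l gray
      f gray
      f black
    l black
    h gray
      i gray
        i→e: e is gray → back edge
Back edge closes the cycle e → k → h → i → e; its vertices are {e, h, i, k}.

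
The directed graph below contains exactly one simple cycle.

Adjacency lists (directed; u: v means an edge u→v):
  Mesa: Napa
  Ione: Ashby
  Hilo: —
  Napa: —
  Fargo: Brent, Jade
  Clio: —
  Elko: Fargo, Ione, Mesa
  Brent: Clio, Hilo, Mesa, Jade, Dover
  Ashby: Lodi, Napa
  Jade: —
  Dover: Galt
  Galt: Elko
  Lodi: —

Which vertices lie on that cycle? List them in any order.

DFS with gray/black marking from Elko:
Elko gray
  Fargo gray
    Brent gray
      Clio gray
      Clio black
      Hilo gray
      Hilo black
      Mesa gray
        Napa gray
        Napa black
      Mesa black
      Jade gray
      Jade black
      Dover gray
        Galt gray
          Galt→Elko: Elko is gray → back edge
Back edge closes the cycle Elko → Fargo → Brent → Dover → Galt → Elko; its vertices are {Elko, Galt, Brent, Dover, Fargo}.

Elko, Galt, Brent, Dover, Fargo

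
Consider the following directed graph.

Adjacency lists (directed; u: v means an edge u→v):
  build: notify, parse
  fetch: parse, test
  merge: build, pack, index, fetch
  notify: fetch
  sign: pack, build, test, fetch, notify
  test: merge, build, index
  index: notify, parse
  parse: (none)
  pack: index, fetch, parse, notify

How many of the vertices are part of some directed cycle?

A vertex is on a directed cycle iff it belongs to a strongly connected component of size ≥ 2 (or has a self-loop).
The vertices on cycles are {pack, test, build, fetch, index, merge, notify} — 7 in total.

7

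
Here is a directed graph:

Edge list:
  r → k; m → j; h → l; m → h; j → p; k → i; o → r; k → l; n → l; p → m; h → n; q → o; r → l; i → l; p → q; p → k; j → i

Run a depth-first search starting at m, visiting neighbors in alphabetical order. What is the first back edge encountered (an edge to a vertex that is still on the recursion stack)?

p->m

DFS from m (visiting neighbors in alphabetical order); mark gray on enter, black on exit:
m gray
  h gray
    l gray
    l black
    n gray
      n→l: l black — skip
    n black
  h black
  j gray
    i gray
      i→l: l black — skip
    i black
    p gray
      k gray
        k→i: i black — skip
        k→l: l black — skip
      k black
      p→m: m is gray → back edge
First back edge: p → m.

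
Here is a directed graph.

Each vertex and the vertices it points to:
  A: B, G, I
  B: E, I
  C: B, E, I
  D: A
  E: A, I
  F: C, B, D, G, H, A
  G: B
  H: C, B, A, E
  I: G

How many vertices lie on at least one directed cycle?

5

A vertex is on a directed cycle iff it belongs to a strongly connected component of size ≥ 2 (or has a self-loop).
The vertices on cycles are {A, B, E, G, I} — 5 in total.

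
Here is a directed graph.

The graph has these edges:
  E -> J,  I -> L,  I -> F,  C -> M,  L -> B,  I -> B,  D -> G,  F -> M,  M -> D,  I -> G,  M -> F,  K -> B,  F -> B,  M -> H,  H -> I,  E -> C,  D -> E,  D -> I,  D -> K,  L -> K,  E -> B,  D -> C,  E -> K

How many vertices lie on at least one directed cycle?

7

A vertex is on a directed cycle iff it belongs to a strongly connected component of size ≥ 2 (or has a self-loop).
The vertices on cycles are {C, D, E, F, H, I, M} — 7 in total.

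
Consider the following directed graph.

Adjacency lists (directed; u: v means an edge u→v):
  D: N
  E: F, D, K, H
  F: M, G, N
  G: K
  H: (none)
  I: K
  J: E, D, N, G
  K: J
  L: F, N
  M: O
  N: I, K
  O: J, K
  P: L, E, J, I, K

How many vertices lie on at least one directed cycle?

10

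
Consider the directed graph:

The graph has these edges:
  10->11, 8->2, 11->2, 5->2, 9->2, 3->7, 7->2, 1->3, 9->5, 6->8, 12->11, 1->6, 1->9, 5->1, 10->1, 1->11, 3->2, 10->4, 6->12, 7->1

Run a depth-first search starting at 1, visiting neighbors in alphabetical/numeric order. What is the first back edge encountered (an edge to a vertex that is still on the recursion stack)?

7→1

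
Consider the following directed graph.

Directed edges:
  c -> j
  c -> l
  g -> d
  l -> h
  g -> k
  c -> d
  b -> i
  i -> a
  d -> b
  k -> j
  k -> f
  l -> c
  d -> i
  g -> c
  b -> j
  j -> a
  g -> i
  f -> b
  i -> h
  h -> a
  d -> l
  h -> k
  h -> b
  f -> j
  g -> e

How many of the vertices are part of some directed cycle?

8

A vertex is on a directed cycle iff it belongs to a strongly connected component of size ≥ 2 (or has a self-loop).
The vertices on cycles are {b, c, d, f, h, i, k, l} — 8 in total.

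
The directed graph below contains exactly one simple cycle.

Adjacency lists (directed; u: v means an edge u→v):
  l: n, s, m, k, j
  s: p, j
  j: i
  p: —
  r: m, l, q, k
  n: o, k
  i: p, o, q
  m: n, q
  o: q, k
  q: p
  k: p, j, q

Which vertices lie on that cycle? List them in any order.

i, j, k, o

DFS with gray/black marking from o:
o gray
  q gray
    p gray
    p black
  q black
  k gray
    k→p: p black — skip
    j gray
      i gray
        i→p: p black — skip
        i→o: o is gray → back edge
Back edge closes the cycle o → k → j → i → o; its vertices are {i, j, k, o}.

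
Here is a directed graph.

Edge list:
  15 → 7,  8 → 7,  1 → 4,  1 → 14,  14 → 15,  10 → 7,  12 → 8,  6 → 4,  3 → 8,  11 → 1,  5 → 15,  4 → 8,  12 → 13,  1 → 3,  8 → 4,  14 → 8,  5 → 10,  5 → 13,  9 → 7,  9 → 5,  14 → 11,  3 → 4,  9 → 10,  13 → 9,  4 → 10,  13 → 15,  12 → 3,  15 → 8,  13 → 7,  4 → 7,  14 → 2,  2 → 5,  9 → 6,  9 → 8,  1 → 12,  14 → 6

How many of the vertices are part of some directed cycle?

A vertex is on a directed cycle iff it belongs to a strongly connected component of size ≥ 2 (or has a self-loop).
The vertices on cycles are {1, 4, 5, 8, 9, 11, 13, 14} — 8 in total.

8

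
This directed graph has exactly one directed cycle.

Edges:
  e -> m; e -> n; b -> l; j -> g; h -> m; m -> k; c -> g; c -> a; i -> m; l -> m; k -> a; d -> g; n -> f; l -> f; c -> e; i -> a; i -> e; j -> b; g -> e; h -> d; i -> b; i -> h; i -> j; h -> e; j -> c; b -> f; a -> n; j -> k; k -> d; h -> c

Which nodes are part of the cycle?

DFS with gray/black marking from k:
k gray
  d gray
    g gray
      e gray
        m gray
          m→k: k is gray → back edge
Back edge closes the cycle k → d → g → e → m → k; its vertices are {d, e, g, k, m}.

d, e, g, k, m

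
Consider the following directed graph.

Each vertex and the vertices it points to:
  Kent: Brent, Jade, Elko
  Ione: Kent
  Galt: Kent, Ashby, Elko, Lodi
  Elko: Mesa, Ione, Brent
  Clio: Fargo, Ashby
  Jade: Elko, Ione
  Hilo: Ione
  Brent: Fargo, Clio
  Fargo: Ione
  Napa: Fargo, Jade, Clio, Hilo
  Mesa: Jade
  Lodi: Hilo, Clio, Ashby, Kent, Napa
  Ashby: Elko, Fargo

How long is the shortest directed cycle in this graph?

3

For each vertex v, BFS finds the shortest path from v back to v.
The shortest such closed walk is Kent → Jade → Ione → Kent, length 3.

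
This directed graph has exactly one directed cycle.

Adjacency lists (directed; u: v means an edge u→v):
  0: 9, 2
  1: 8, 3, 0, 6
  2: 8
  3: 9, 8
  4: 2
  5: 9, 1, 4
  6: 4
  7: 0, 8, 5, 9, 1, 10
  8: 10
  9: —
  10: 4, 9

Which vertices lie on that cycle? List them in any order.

2, 4, 8, 10

DFS with gray/black marking from 10:
10 gray
  4 gray
    2 gray
      8 gray
        8→10: 10 is gray → back edge
Back edge closes the cycle 10 → 4 → 2 → 8 → 10; its vertices are {2, 4, 8, 10}.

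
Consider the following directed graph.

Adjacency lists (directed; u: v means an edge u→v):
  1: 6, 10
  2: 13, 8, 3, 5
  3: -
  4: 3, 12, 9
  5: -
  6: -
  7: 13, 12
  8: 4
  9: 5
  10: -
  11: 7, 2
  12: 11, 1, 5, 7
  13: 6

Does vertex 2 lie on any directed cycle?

2 is on a cycle iff 2 can reach itself via ≥1 edge.
2 → 8 → 4 → 12 → 11 → 2 — yes.

Yes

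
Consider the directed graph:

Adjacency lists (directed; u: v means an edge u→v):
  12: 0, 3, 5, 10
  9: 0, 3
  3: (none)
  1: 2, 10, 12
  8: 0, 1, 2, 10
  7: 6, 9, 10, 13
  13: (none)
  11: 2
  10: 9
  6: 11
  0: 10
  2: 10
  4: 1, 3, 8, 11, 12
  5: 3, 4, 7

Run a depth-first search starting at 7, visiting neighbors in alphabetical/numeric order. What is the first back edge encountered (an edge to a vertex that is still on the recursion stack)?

DFS from 7 (visiting neighbors in alphabetical/numeric order); mark gray on enter, black on exit:
7 gray
  6 gray
    11 gray
      2 gray
        10 gray
          9 gray
            0 gray
              0→10: 10 is gray → back edge
First back edge: 0 → 10.

0→10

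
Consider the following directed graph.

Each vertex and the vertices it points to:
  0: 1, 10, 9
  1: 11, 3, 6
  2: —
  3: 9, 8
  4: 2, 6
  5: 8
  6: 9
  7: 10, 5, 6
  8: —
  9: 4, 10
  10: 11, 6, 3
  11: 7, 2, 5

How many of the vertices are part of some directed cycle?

7

A vertex is on a directed cycle iff it belongs to a strongly connected component of size ≥ 2 (or has a self-loop).
The vertices on cycles are {3, 4, 6, 7, 9, 10, 11} — 7 in total.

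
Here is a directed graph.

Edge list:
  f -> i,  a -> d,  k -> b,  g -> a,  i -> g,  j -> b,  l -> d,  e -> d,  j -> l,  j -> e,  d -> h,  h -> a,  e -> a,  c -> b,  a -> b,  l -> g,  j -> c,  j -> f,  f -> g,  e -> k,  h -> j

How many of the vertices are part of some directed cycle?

9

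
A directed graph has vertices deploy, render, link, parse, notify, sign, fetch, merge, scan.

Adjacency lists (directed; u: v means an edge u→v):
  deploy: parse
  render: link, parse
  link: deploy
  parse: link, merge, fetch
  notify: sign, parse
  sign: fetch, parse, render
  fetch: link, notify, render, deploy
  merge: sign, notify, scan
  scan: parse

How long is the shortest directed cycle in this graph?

3

For each vertex v, BFS finds the shortest path from v back to v.
The shortest such closed walk is merge → notify → parse → merge, length 3.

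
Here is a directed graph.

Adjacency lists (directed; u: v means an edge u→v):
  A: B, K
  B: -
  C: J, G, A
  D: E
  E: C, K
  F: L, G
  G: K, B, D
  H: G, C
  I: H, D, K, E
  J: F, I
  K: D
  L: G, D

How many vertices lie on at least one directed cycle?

A vertex is on a directed cycle iff it belongs to a strongly connected component of size ≥ 2 (or has a self-loop).
The vertices on cycles are {A, C, D, E, F, G, H, I, J, K, L} — 11 in total.

11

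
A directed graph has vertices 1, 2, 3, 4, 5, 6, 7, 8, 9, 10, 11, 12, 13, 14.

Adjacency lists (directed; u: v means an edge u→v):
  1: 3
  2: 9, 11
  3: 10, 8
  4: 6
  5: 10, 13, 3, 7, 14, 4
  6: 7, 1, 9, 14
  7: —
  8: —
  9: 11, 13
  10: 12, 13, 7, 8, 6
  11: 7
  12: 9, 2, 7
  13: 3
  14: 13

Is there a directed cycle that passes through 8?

No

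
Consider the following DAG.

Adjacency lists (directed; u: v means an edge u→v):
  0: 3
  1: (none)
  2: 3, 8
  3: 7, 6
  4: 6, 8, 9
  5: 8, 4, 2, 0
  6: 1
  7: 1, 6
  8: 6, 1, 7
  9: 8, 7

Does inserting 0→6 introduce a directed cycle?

Adding 0→6 creates a cycle iff 6 can already reach 0.
Explore from 6: no path reaches 0. The graph stays acyclic.

No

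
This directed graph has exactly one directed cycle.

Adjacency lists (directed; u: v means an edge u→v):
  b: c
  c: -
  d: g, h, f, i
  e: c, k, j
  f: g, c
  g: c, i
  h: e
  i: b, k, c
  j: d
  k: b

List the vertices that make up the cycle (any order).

d, e, h, j

DFS with gray/black marking from j:
j gray
  d gray
    g gray
      c gray
      c black
      i gray
        b gray
          b→c: c black — skip
        b black
        k gray
          k→b: b black — skip
        k black
        i→c: c black — skip
      i black
    g black
    h gray
      e gray
        e→c: c black — skip
        e→k: k black — skip
        e→j: j is gray → back edge
Back edge closes the cycle j → d → h → e → j; its vertices are {d, e, h, j}.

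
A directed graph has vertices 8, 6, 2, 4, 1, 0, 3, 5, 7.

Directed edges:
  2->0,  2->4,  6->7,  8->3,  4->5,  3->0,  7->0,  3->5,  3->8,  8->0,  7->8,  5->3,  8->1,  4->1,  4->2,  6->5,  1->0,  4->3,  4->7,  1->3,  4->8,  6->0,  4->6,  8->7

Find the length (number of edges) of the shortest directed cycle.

2

For each vertex v, BFS finds the shortest path from v back to v.
The shortest such closed walk is 4 → 2 → 4, length 2.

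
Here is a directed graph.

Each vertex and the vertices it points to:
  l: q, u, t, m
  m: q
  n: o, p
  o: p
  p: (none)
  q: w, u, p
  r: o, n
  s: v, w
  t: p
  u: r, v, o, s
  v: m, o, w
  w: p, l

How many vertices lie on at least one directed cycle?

7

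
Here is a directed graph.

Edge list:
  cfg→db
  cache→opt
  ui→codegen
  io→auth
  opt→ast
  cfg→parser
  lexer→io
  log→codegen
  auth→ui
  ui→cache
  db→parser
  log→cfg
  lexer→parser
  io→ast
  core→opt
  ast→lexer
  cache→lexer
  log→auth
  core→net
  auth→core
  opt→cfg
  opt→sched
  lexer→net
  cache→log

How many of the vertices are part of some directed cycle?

9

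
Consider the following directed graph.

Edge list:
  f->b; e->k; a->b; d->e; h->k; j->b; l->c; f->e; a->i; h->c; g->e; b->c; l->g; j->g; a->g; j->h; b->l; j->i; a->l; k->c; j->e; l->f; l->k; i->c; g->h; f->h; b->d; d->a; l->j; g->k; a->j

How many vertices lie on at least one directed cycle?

6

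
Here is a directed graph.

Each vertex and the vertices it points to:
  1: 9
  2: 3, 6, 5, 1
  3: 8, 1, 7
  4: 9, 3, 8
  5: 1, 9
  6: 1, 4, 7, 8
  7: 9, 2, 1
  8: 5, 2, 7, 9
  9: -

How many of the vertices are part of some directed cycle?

A vertex is on a directed cycle iff it belongs to a strongly connected component of size ≥ 2 (or has a self-loop).
The vertices on cycles are {2, 3, 4, 6, 7, 8} — 6 in total.

6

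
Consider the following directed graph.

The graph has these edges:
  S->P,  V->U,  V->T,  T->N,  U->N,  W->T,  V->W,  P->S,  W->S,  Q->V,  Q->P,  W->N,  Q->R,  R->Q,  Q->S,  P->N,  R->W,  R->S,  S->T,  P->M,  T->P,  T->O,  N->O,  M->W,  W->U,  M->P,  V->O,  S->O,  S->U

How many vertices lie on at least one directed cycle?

7

A vertex is on a directed cycle iff it belongs to a strongly connected component of size ≥ 2 (or has a self-loop).
The vertices on cycles are {M, P, Q, R, S, T, W} — 7 in total.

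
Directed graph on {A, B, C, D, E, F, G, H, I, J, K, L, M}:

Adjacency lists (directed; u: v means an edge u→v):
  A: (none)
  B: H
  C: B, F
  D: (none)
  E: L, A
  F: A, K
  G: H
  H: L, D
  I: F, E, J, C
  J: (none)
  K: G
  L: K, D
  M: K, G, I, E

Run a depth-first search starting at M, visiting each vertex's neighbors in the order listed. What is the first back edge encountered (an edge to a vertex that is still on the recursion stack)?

DFS from M (visiting each vertex's neighbors in the order listed); mark gray on enter, black on exit:
M gray
  K gray
    G gray
      H gray
        L gray
          L→K: K is gray → back edge
First back edge: L → K.

L→K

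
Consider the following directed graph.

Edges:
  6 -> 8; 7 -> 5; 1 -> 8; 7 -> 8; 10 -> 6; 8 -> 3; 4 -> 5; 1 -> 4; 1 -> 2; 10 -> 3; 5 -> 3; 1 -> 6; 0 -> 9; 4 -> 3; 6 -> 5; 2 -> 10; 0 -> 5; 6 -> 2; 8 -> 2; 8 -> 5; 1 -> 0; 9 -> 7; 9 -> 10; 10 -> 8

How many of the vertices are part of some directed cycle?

A vertex is on a directed cycle iff it belongs to a strongly connected component of size ≥ 2 (or has a self-loop).
The vertices on cycles are {2, 6, 8, 10} — 4 in total.

4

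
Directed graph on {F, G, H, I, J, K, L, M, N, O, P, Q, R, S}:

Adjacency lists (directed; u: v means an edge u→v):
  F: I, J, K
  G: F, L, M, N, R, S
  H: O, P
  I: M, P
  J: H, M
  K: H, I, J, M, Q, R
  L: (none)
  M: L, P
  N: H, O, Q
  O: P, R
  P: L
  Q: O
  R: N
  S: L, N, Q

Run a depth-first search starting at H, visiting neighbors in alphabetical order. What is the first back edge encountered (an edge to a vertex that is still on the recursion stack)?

DFS from H (visiting neighbors in alphabetical order); mark gray on enter, black on exit:
H gray
  O gray
    P gray
      L gray
      L black
    P black
    R gray
      N gray
        N→H: H is gray → back edge
First back edge: N → H.

N->H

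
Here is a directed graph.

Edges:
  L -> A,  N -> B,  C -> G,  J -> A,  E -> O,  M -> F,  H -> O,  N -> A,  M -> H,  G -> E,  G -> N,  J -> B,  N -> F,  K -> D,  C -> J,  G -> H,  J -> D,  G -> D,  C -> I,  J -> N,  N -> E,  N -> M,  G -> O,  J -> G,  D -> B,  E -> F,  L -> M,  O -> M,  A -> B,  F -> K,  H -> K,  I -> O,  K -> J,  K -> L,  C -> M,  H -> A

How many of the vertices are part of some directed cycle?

A vertex is on a directed cycle iff it belongs to a strongly connected component of size ≥ 2 (or has a self-loop).
The vertices on cycles are {E, F, G, H, J, K, L, M, N, O} — 10 in total.

10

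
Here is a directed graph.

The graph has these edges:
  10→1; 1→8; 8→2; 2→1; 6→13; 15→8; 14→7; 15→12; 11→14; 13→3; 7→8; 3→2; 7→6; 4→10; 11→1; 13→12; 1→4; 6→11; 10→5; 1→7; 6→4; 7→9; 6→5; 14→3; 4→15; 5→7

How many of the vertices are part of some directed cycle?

A vertex is on a directed cycle iff it belongs to a strongly connected component of size ≥ 2 (or has a self-loop).
The vertices on cycles are {1, 2, 3, 4, 5, 6, 7, 8, 10, 11, 13, 14, 15} — 13 in total.

13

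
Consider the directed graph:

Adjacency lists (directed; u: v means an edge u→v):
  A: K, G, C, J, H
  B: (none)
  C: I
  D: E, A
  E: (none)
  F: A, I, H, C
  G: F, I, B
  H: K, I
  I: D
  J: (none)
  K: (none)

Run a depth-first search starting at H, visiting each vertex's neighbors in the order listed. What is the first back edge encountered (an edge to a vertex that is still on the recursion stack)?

F→A

DFS from H (visiting each vertex's neighbors in the order listed); mark gray on enter, black on exit:
H gray
  K gray
  K black
  I gray
    D gray
      E gray
      E black
      A gray
        A→K: K black — skip
        G gray
          F gray
            F→A: A is gray → back edge
First back edge: F → A.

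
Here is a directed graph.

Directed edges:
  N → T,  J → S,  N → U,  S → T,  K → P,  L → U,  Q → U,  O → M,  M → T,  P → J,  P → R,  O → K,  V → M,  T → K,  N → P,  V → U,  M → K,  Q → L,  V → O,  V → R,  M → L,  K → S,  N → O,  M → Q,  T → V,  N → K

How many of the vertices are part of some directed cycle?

A vertex is on a directed cycle iff it belongs to a strongly connected component of size ≥ 2 (or has a self-loop).
The vertices on cycles are {J, K, M, O, P, S, T, V} — 8 in total.

8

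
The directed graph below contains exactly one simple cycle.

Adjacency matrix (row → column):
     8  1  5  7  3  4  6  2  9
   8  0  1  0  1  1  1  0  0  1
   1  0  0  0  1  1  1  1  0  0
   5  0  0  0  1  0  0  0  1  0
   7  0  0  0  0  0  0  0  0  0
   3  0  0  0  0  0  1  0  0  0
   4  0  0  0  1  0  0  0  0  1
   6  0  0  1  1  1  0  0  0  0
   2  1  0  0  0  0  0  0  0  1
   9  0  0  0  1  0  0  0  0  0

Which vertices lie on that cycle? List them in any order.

1, 2, 5, 6, 8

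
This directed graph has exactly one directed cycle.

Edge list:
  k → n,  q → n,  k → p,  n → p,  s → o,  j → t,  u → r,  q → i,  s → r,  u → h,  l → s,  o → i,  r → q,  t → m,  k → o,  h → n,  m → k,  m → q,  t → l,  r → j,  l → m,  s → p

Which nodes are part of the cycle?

DFS with gray/black marking from r:
r gray
  j gray
    t gray
      l gray
        s gray
          o gray
            i gray
            i black
          o black
          p gray
          p black
          s→r: r is gray → back edge
Back edge closes the cycle r → j → t → l → s → r; its vertices are {j, l, r, s, t}.

j, l, r, s, t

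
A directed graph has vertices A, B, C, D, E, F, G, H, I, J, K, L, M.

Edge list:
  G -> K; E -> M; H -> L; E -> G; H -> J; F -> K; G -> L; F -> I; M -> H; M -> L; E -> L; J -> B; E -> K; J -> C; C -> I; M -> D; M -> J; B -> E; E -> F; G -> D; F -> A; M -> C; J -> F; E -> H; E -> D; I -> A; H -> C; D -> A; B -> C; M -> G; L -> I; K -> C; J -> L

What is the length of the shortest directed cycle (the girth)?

For each vertex v, BFS finds the shortest path from v back to v.
The shortest such closed walk is B → E → H → J → B, length 4.

4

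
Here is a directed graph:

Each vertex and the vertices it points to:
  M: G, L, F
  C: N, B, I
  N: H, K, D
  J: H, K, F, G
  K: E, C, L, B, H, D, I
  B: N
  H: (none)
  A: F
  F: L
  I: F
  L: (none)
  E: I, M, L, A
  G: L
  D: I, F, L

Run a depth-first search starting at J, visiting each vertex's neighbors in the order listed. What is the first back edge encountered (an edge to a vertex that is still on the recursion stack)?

N->K

DFS from J (visiting each vertex's neighbors in the order listed); mark gray on enter, black on exit:
J gray
  H gray
  H black
  K gray
    E gray
      I gray
        F gray
          L gray
          L black
        F black
      I black
      M gray
        G gray
          G→L: L black — skip
        G black
        M→L: L black — skip
        M→F: F black — skip
      M black
      E→L: L black — skip
      A gray
        A→F: F black — skip
      A black
    E black
    C gray
      N gray
        N→H: H black — skip
        N→K: K is gray → back edge
First back edge: N → K.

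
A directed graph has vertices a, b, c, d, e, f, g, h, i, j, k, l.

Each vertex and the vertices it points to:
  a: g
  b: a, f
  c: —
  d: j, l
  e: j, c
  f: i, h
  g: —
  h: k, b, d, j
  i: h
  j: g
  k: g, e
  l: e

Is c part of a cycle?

c lies on a cycle iff there is a path from c back to itself.
Exploring from c, it never reaches itself; equivalently, its strongly connected component is a singleton.

No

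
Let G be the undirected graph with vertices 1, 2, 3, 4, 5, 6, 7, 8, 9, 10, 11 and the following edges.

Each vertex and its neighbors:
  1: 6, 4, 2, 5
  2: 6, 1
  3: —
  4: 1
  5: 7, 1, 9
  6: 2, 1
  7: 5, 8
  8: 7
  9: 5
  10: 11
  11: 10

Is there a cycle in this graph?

Yes

DFS, tracking each vertex's parent; an edge to a visited non-parent vertex closes a cycle.
Start from 5:
visit 5 (parent –)
  visit 7 (parent 5)
    7–5: parent, skip
    visit 8 (parent 7)
      8–7: parent, skip
  visit 1 (parent 5)
    visit 6 (parent 1)
      visit 2 (parent 6)
        2–6: parent, skip
        2–1: 1 visited and ≠ parent → cycle
Cycle: 1 – 6 – 2 – 1.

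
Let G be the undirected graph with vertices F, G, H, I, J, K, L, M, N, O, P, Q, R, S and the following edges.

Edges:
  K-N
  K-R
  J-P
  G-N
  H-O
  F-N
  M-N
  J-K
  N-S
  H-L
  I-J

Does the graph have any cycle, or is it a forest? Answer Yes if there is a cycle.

No

DFS, tracking each vertex's parent; an edge to a visited non-parent vertex closes a cycle.
Start from F:
visit F (parent –)
  visit N (parent F)
    visit G (parent N)
      G–N: parent, skip
    visit S (parent N)
      S–N: parent, skip
    visit K (parent N)
      visit R (parent K)
        R–K: parent, skip
      visit J (parent K)
        J–K: parent, skip
        visit I (parent J)
          I–J: parent, skip
        visit P (parent J)
          P–J: parent, skip
      K–N: parent, skip
    visit M (parent N)
      M–N: parent, skip
    N–F: parent, skip
visit H (parent –)
  visit L (parent H)
    L–H: parent, skip
  visit O (parent H)
    O–H: parent, skip
visit Q (parent –)
No non-parent visited neighbor found — the graph is a forest.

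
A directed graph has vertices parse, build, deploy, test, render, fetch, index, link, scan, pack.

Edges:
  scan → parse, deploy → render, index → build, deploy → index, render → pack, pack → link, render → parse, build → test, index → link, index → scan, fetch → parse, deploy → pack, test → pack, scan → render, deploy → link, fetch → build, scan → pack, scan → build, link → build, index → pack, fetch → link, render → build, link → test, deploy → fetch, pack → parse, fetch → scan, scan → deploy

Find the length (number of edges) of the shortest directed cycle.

3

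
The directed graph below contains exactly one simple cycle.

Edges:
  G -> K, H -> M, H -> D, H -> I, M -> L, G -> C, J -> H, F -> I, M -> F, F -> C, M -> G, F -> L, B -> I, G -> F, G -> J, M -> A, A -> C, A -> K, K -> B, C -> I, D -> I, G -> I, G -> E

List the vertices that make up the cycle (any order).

G, H, J, M

DFS with gray/black marking from H:
H gray
  D gray
    I gray
    I black
  D black
  M gray
    G gray
      F gray
        L gray
        L black
        F→I: I black — skip
        C gray
          C→I: I black — skip
        C black
      F black
      G→I: I black — skip
      K gray
        B gray
          B→I: I black — skip
        B black
      K black
      E gray
      E black
      G→C: C black — skip
      J gray
        J→H: H is gray → back edge
Back edge closes the cycle H → M → G → J → H; its vertices are {G, H, J, M}.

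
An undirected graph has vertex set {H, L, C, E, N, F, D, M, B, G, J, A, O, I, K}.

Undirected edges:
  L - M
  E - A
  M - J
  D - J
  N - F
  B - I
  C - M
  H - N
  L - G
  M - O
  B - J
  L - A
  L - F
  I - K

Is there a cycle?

No

DFS, tracking each vertex's parent; an edge to a visited non-parent vertex closes a cycle.
Start from E:
visit E (parent –)
  visit A (parent E)
    A–E: parent, skip
    visit L (parent A)
      L–A: parent, skip
      visit M (parent L)
        visit C (parent M)
          C–M: parent, skip
        visit O (parent M)
          O–M: parent, skip
        M–L: parent, skip
        visit J (parent M)
          visit D (parent J)
            D–J: parent, skip
          J–M: parent, skip
          visit B (parent J)
            B–J: parent, skip
            visit I (parent B)
              I–B: parent, skip
              visit K (parent I)
                K–I: parent, skip
      visit G (parent L)
        G–L: parent, skip
      visit F (parent L)
        F–L: parent, skip
        visit N (parent F)
          visit H (parent N)
            H–N: parent, skip
          N–F: parent, skip
No non-parent visited neighbor found — the graph is a forest.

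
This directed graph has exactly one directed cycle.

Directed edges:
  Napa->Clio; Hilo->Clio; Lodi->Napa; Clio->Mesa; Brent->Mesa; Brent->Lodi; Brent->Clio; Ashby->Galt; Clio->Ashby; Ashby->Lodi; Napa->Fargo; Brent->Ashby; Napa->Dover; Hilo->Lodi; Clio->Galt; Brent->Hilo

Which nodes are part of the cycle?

Clio, Lodi, Napa, Ashby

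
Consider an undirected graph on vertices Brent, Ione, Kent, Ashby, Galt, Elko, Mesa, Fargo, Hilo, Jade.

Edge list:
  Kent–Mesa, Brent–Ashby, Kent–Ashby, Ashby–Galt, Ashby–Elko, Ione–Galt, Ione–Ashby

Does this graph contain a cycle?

Yes

DFS, tracking each vertex's parent; an edge to a visited non-parent vertex closes a cycle.
Start from Galt:
visit Galt (parent –)
  visit Ione (parent Galt)
    visit Ashby (parent Ione)
      visit Brent (parent Ashby)
        Brent–Ashby: parent, skip
      Ashby–Galt: Galt visited and ≠ parent → cycle
Cycle: Galt – Ione – Ashby – Galt.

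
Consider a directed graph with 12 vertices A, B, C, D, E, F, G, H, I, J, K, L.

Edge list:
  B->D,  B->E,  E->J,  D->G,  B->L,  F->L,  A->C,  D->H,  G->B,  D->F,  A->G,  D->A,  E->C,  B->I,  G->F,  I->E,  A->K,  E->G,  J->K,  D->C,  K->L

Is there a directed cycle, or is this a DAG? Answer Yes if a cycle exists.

Yes

DFS with white/gray/black marking, starting from G:
G gray
  F gray
    L gray
    L black
  F black
  B gray
    B→L: L black — skip
    I gray
      E gray
        C gray
        C black
        E→G: G is gray → back edge
Back edge found, so a cycle exists: G → B → I → E → G.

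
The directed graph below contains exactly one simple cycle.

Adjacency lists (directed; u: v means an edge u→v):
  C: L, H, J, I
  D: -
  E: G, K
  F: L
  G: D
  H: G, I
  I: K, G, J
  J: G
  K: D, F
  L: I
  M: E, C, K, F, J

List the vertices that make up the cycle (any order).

F, I, K, L

DFS with gray/black marking from F:
F gray
  L gray
    I gray
      K gray
        D gray
        D black
        K→F: F is gray → back edge
Back edge closes the cycle F → L → I → K → F; its vertices are {F, I, K, L}.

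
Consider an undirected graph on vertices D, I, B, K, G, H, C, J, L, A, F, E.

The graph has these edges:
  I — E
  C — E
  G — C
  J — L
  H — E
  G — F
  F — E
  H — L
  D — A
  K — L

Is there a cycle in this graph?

DFS, tracking each vertex's parent; an edge to a visited non-parent vertex closes a cycle.
Start from B:
visit B (parent –)
visit D (parent –)
  visit A (parent D)
    A–D: parent, skip
visit I (parent –)
  visit E (parent I)
    visit C (parent E)
      visit G (parent C)
        G–C: parent, skip
        visit F (parent G)
          F–E: E visited and ≠ parent → cycle
Cycle: E – C – G – F – E.

Yes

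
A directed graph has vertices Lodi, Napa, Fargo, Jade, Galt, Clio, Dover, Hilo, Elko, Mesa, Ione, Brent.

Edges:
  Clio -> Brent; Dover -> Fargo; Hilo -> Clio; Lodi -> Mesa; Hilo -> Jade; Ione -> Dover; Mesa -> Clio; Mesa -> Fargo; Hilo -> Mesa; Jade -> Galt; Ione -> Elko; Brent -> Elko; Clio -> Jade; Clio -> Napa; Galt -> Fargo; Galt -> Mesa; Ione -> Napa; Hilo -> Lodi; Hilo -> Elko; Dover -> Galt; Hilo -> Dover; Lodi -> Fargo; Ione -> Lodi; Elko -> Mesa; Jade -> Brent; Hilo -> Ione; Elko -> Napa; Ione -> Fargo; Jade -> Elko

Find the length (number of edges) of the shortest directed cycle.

4

For each vertex v, BFS finds the shortest path from v back to v.
The shortest such closed walk is Clio → Jade → Elko → Mesa → Clio, length 4.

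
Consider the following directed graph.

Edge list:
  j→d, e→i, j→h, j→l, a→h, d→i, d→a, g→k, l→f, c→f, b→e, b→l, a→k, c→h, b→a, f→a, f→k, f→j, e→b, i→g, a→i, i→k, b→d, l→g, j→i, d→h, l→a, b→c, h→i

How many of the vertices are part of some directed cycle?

A vertex is on a directed cycle iff it belongs to a strongly connected component of size ≥ 2 (or has a self-loop).
The vertices on cycles are {b, e, f, j, l} — 5 in total.

5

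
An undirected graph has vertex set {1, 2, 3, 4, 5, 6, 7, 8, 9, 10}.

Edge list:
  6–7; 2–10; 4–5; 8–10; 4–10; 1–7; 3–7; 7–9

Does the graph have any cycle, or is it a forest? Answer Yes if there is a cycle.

No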